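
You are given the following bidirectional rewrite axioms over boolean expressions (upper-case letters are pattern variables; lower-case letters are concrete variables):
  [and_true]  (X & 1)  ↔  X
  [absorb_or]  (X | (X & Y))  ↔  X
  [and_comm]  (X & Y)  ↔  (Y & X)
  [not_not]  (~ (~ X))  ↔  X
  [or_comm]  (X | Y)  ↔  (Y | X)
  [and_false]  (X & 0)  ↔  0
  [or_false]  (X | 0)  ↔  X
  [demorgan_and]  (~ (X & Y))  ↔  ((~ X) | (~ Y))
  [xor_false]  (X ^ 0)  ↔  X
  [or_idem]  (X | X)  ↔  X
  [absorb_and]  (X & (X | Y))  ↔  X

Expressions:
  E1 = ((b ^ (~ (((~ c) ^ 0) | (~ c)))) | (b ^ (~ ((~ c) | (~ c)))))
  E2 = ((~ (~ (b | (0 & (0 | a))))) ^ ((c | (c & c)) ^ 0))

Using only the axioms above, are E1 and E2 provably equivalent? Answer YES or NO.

YES

step 1: xor_false (→) rewrites ((~ c) ^ 0) into (~ c), now ((b ^ (~ ((~ c) | (~ c)))) | (b ^ (~ ((~ c) | (~ c)))))
step 2: or_idem (→) rewrites ((b ^ (~ ((~ c) | (~ c)))) | (b ^ (~ ((~ c) | (~ c))))) into (b ^ (~ ((~ c) | (~ c))))
step 3: or_idem (→) rewrites ((~ c) | (~ c)) into (~ c), now (b ^ (~ (~ c)))
step 4: not_not (→) rewrites (~ (~ c)) into c, now (b ^ c)
step 5: xor_false (←) rewrites c into (c ^ 0), now (b ^ (c ^ 0))
step 6: not_not (←) rewrites b into (~ (~ b)), now ((~ (~ b)) ^ (c ^ 0))
step 7: or_false (←) rewrites b into (b | 0), now ((~ (~ (b | 0))) ^ (c ^ 0))
step 8: absorb_or (←) rewrites c into (c | (c & c)), now ((~ (~ (b | 0))) ^ ((c | (c & c)) ^ 0))
step 9: absorb_and (←) rewrites 0 into (0 & (0 | a)), which is E2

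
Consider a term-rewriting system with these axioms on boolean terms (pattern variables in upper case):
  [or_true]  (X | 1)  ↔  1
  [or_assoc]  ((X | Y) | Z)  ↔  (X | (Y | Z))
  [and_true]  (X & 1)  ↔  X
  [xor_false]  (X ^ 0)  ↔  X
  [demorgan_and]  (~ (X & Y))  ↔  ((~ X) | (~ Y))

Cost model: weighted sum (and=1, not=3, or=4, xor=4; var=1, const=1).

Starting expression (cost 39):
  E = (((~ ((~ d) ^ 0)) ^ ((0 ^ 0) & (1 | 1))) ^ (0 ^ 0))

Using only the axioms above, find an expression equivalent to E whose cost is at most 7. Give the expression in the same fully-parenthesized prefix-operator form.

step 1: xor_false (→) rewrites ((~ d) ^ 0) into (~ d), now (((~ (~ d)) ^ ((0 ^ 0) & (1 | 1))) ^ (0 ^ 0))
step 2: or_true (→) rewrites (1 | 1) into 1, now (((~ (~ d)) ^ ((0 ^ 0) & 1)) ^ (0 ^ 0))
step 3: xor_false (→) rewrites (0 ^ 0) into 0, now (((~ (~ d)) ^ ((0 ^ 0) & 1)) ^ 0)
step 4: xor_false (→) rewrites (0 ^ 0) into 0, now (((~ (~ d)) ^ (0 & 1)) ^ 0)
step 5: xor_false (→) rewrites (((~ (~ d)) ^ (0 & 1)) ^ 0) into ((~ (~ d)) ^ (0 & 1))
step 6: and_true (→) rewrites (0 & 1) into 0, now ((~ (~ d)) ^ 0)
step 7: xor_false (→) rewrites ((~ (~ d)) ^ 0) into (~ (~ d)), reaching cost 7 (bound 7)

(~ (~ d))   [cost 7]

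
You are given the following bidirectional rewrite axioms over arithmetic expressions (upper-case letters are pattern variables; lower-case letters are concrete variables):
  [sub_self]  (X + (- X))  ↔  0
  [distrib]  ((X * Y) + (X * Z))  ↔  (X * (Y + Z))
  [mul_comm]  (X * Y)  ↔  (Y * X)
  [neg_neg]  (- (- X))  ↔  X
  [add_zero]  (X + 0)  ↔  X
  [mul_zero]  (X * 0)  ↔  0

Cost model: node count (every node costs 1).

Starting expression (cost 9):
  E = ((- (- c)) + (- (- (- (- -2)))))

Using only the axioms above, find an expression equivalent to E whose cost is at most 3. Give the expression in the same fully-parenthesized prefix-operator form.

1. [neg_neg →] (- (- -2))  →  -2;  E = ((- (- c)) + (- (- -2)))
2. [neg_neg →] (- (- -2))  →  -2;  E = ((- (- c)) + -2)
3. [neg_neg →] (- (- c))  →  c;  cost 3 ≤ 3, done

(c + -2)   [cost 3]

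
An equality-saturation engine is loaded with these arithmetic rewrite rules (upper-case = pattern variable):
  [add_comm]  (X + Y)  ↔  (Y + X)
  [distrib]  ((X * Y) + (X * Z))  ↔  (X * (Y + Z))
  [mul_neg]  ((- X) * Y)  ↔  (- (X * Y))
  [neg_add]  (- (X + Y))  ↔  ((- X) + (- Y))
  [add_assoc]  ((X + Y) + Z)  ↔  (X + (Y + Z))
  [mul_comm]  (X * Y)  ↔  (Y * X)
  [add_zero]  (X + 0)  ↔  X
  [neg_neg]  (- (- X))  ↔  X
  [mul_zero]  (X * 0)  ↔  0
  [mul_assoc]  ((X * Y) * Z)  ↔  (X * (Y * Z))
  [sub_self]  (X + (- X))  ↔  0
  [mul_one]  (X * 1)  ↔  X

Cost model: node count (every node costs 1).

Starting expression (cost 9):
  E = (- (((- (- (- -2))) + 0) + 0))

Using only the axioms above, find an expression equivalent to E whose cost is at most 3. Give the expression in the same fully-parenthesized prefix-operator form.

step 1: add_zero (→) rewrites (((- (- (- -2))) + 0) + 0) into ((- (- (- -2))) + 0), now (- ((- (- (- -2))) + 0))
step 2: neg_neg (→) rewrites (- (- (- -2))) into (- -2), now (- ((- -2) + 0))
step 3: add_zero (→) rewrites ((- -2) + 0) into (- -2), reaching cost 3 (bound 3)

(- (- -2))   [cost 3]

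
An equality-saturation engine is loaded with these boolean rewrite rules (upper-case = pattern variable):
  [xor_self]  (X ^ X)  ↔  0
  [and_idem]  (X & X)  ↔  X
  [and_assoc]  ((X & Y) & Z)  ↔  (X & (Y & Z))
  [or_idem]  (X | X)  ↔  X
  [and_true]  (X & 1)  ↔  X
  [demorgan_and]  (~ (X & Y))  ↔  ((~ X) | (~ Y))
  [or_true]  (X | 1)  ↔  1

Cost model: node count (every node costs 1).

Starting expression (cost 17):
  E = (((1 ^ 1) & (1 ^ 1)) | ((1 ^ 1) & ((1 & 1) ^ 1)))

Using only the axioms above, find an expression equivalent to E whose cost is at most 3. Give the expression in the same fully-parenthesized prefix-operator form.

(1 ^ 1)   [cost 3]

1. [and_true →] (1 & 1)  →  1;  E = (((1 ^ 1) & (1 ^ 1)) | ((1 ^ 1) & (1 ^ 1)))
2. [or_idem →] (((1 ^ 1) & (1 ^ 1)) | ((1 ^ 1) & (1 ^ 1)))  →  ((1 ^ 1) & (1 ^ 1))
3. [and_idem →] ((1 ^ 1) & (1 ^ 1))  →  (1 ^ 1);  cost 3 ≤ 3, done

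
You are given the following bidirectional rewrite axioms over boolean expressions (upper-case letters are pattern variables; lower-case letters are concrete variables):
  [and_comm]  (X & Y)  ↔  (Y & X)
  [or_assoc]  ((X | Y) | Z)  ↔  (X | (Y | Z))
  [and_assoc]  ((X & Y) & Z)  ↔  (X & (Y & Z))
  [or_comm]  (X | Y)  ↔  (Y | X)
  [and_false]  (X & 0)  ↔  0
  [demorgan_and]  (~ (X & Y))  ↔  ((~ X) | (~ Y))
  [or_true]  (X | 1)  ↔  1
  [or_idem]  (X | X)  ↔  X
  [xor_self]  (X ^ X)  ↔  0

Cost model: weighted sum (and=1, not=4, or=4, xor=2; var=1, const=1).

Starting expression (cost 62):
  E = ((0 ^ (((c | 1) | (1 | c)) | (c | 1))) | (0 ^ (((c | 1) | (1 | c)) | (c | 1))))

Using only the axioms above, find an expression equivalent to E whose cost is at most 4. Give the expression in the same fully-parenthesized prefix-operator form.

1. [or_idem →] ((0 ^ (((c | 1) | (1 | c)) | (c | 1))) | (0 ^ (((c | 1) | (1 | c)) | (c | 1))))  →  (0 ^ (((c | 1) | (1 | c)) | (c | 1)))
2. [or_comm →] (1 | c)  →  (c | 1);  E = (0 ^ (((c | 1) | (c | 1)) | (c | 1)))
3. [or_idem →] ((c | 1) | (c | 1))  →  (c | 1);  E = (0 ^ ((c | 1) | (c | 1)))
4. [or_idem →] ((c | 1) | (c | 1))  →  (c | 1);  E = (0 ^ (c | 1))
5. [or_true →] (c | 1)  →  1;  cost 4 ≤ 4, done

(0 ^ 1)   [cost 4]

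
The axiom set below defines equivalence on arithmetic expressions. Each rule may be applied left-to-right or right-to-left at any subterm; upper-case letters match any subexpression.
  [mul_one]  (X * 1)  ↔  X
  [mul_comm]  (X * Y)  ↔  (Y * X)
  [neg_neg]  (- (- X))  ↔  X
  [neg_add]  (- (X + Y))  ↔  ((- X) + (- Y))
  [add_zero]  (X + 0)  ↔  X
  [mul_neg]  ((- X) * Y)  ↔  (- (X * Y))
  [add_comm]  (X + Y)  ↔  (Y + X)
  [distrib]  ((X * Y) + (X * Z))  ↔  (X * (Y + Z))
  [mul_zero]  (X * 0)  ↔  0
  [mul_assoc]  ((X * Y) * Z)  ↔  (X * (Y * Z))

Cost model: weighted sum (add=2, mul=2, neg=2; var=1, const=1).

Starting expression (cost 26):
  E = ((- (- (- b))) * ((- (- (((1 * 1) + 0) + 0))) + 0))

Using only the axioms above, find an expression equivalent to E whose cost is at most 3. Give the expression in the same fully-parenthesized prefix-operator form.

(1) (- (- (((1 * 1) + 0) + 0)))  =[neg_neg →]=  (((1 * 1) + 0) + 0)    ⊢ ((- (- (- b))) * ((((1 * 1) + 0) + 0) + 0))
(2) ((1 * 1) + 0)  =[add_zero →]=  (1 * 1)    ⊢ ((- (- (- b))) * (((1 * 1) + 0) + 0))
(3) (- (- (- b)))  =[neg_neg →]=  (- b)    ⊢ ((- b) * (((1 * 1) + 0) + 0))
(4) (1 * 1)  =[mul_one →]=  1    ⊢ ((- b) * ((1 + 0) + 0))
(5) (1 + 0)  =[add_zero →]=  1    ⊢ ((- b) * (1 + 0))
(6) (1 + 0)  =[add_zero →]=  1    ⊢ ((- b) * 1)
(7) ((- b) * 1)  =[mul_one →]=  (- b)    ⊢ cost 3, within 3

(- b)   [cost 3]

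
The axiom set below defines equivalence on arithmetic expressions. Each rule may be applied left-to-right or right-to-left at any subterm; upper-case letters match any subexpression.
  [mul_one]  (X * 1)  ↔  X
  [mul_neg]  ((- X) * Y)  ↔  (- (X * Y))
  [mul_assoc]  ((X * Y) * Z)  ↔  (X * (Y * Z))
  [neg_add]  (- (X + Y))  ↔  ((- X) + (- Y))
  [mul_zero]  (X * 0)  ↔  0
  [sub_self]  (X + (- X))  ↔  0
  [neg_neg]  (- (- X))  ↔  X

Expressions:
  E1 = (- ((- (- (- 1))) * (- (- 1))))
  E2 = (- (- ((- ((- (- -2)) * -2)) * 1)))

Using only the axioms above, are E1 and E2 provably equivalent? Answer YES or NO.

NO

All listed rules preserve value, hence provable equivalence implies equal values everywhere; look for a separating assignment.
the empty assignment (no variables occur) gives E1 ↦ 1, E2 ↦ -4; values differ ⇒ not provably equivalent.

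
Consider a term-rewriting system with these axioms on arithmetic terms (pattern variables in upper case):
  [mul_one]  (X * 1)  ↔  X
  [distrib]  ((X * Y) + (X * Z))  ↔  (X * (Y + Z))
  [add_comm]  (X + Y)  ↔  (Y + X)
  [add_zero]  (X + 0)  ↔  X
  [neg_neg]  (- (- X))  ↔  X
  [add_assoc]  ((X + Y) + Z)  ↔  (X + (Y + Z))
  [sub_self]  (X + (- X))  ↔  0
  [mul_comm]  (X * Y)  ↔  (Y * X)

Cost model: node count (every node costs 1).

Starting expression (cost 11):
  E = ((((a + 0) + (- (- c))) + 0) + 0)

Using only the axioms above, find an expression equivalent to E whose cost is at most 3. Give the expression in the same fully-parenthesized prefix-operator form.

(a + c)   [cost 3]

step 1: neg_neg (→) rewrites (- (- c)) into c, now ((((a + 0) + c) + 0) + 0)
step 2: add_zero (→) rewrites ((((a + 0) + c) + 0) + 0) into (((a + 0) + c) + 0)
step 3: add_zero (→) rewrites (a + 0) into a, now ((a + c) + 0)
step 4: add_zero (→) rewrites ((a + c) + 0) into (a + c), reaching cost 3 (bound 3)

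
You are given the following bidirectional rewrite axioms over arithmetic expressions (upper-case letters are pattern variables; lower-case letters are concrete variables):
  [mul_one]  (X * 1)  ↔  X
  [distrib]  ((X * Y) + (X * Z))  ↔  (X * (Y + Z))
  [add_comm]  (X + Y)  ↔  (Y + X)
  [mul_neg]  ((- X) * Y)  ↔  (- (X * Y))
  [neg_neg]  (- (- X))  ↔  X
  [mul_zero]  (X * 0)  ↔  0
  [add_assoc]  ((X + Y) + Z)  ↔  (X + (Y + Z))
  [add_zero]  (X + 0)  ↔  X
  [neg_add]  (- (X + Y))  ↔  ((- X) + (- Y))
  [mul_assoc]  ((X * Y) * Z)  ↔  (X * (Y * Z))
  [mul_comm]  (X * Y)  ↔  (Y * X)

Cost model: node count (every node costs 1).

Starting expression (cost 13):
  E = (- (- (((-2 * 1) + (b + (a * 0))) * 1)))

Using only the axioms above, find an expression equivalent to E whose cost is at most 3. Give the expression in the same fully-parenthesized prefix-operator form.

(1) (a * 0)  =[mul_zero →]=  0    ⊢ (- (- (((-2 * 1) + (b + 0)) * 1)))
(2) (-2 * 1)  =[mul_one →]=  -2    ⊢ (- (- ((-2 + (b + 0)) * 1)))
(3) (b + 0)  =[add_zero →]=  b    ⊢ (- (- ((-2 + b) * 1)))
(4) ((-2 + b) * 1)  =[mul_one →]=  (-2 + b)    ⊢ (- (- (-2 + b)))
(5) (- (- (-2 + b)))  =[neg_neg →]=  (-2 + b)    ⊢ cost 3, within 3

(-2 + b)   [cost 3]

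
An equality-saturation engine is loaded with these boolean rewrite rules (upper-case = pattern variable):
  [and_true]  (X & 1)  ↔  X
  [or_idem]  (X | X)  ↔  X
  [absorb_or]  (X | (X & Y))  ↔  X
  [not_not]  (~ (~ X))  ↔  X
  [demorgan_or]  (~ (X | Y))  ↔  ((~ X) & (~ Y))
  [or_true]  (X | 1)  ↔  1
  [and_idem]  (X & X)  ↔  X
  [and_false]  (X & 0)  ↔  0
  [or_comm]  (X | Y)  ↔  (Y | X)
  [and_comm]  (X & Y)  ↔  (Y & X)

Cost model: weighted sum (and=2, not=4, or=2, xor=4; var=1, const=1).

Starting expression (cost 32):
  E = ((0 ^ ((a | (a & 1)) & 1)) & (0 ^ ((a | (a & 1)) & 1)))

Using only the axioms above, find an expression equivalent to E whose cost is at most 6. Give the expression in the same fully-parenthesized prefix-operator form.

1. [and_idem →] ((0 ^ ((a | (a & 1)) & 1)) & (0 ^ ((a | (a & 1)) & 1)))  →  (0 ^ ((a | (a & 1)) & 1))
2. [and_true →] ((a | (a & 1)) & 1)  →  (a | (a & 1));  E = (0 ^ (a | (a & 1)))
3. [absorb_or →] (a | (a & 1))  →  a;  cost 6 ≤ 6, done

(0 ^ a)   [cost 6]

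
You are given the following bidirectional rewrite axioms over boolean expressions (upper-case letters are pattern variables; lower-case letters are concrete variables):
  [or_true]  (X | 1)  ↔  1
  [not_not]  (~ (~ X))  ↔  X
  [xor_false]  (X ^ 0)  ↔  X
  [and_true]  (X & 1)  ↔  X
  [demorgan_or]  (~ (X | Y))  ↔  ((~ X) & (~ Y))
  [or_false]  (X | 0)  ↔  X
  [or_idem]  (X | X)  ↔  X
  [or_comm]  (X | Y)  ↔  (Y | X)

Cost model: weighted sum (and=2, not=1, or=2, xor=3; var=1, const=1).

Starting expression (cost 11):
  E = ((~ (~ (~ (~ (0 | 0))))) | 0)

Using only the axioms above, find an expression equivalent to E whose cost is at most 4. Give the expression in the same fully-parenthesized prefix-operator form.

1. [or_false →] ((~ (~ (~ (~ (0 | 0))))) | 0)  →  (~ (~ (~ (~ (0 | 0)))))
2. [not_not →] (~ (~ (~ (0 | 0))))  →  (~ (0 | 0));  E = (~ (~ (0 | 0)))
3. [not_not →] (~ (~ (0 | 0)))  →  (0 | 0);  cost 4 ≤ 4, done

(0 | 0)   [cost 4]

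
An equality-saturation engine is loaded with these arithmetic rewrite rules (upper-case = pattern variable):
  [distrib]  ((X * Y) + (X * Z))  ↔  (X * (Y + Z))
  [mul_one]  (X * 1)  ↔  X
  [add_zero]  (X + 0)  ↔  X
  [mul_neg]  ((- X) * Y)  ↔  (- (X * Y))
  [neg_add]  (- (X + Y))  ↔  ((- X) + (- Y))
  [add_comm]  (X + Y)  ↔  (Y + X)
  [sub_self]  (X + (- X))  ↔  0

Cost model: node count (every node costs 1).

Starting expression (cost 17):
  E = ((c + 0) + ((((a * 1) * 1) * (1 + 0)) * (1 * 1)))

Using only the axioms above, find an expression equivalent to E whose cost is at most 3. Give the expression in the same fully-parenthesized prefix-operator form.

(c + a)   [cost 3]

(1) (a * 1)  =[mul_one →]=  a    ⊢ ((c + 0) + (((a * 1) * (1 + 0)) * (1 * 1)))
(2) (c + 0)  =[add_zero →]=  c    ⊢ (c + (((a * 1) * (1 + 0)) * (1 * 1)))
(3) (1 * 1)  =[mul_one →]=  1    ⊢ (c + (((a * 1) * (1 + 0)) * 1))
(4) (1 + 0)  =[add_zero →]=  1    ⊢ (c + (((a * 1) * 1) * 1))
(5) ((a * 1) * 1)  =[mul_one →]=  (a * 1)    ⊢ (c + ((a * 1) * 1))
(6) ((a * 1) * 1)  =[mul_one →]=  (a * 1)    ⊢ (c + (a * 1))
(7) (a * 1)  =[mul_one →]=  a    ⊢ cost 3, within 3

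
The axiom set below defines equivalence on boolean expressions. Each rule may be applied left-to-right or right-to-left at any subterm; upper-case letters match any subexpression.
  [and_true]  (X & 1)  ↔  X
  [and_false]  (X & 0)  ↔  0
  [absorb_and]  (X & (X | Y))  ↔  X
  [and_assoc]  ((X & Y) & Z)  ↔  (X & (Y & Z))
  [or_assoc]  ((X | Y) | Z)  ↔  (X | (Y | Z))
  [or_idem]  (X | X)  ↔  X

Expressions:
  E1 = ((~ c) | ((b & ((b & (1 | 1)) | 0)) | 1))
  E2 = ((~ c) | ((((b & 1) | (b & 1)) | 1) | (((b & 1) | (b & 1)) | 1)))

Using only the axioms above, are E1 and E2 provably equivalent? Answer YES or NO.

YES

(1) (1 | 1)  =[or_idem →]=  1    ⊢ ((~ c) | ((b & ((b & 1) | 0)) | 1))
(2) (b & 1)  =[and_true →]=  b    ⊢ ((~ c) | ((b & (b | 0)) | 1))
(3) (b & (b | 0))  =[absorb_and →]=  b    ⊢ ((~ c) | (b | 1))
(4) b  =[and_true ←]=  (b & 1)    ⊢ ((~ c) | ((b & 1) | 1))
(5) (b & 1)  =[or_idem ←]=  ((b & 1) | (b & 1))    ⊢ ((~ c) | (((b & 1) | (b & 1)) | 1))
(6) (((b & 1) | (b & 1)) | 1)  =[or_idem ←]=  ((((b & 1) | (b & 1)) | 1) | (((b & 1) | (b & 1)) | 1))    ⊢ E2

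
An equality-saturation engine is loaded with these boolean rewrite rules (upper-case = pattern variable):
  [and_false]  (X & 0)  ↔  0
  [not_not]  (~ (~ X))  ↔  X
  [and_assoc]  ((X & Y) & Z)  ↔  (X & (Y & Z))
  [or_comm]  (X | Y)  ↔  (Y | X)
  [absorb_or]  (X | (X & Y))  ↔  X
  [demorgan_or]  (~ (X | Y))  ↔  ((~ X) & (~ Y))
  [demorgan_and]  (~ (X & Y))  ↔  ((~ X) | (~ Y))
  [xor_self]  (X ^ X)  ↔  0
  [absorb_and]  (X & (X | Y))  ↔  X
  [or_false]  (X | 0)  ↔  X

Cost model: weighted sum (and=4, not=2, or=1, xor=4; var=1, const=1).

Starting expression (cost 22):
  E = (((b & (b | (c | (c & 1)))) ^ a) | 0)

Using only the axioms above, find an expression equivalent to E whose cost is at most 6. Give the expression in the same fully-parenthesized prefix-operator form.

(1) (((b & (b | (c | (c & 1)))) ^ a) | 0)  =[or_false →]=  ((b & (b | (c | (c & 1)))) ^ a)
(2) (c | (c & 1))  =[absorb_or →]=  c    ⊢ ((b & (b | c)) ^ a)
(3) (b & (b | c))  =[absorb_and →]=  b    ⊢ cost 6, within 6

(b ^ a)   [cost 6]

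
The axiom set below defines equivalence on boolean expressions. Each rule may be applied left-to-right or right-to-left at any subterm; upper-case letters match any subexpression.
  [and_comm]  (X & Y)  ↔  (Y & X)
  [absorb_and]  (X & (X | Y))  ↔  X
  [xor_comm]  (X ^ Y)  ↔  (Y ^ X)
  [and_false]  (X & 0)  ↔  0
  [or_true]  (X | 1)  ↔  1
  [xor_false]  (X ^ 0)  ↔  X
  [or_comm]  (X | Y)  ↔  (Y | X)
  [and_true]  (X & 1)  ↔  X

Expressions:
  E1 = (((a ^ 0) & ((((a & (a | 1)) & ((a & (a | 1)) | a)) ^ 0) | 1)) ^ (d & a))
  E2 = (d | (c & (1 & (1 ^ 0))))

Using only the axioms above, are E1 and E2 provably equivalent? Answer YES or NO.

Every axiom is a valid identity, so a rewrite proof would force E1 and E2 to agree under every assignment.
At a=0, c=0, d=1: E1 = 0 but E2 = 1; they differ, so no derivation exists.

NO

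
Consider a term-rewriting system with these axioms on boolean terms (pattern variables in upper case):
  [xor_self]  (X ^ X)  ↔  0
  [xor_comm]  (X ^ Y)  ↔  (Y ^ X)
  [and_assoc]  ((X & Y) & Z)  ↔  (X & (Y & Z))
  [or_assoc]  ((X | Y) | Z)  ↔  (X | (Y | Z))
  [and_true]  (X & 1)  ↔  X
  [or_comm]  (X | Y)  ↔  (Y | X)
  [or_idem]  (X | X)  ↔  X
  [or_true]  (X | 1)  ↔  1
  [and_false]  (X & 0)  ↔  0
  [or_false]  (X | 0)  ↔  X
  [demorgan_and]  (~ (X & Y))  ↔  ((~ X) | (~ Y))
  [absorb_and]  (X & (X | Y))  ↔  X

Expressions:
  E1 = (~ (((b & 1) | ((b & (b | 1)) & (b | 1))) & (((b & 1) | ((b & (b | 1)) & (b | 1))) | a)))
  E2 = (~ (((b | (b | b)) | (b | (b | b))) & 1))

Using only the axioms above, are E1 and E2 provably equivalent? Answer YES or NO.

1. [absorb_and →] (((b & 1) | ((b & (b | 1)) & (b | 1))) & (((b & 1) | ((b & (b | 1)) & (b | 1))) | a))  →  ((b & 1) | ((b & (b | 1)) & (b | 1)));  E1 = (~ ((b & 1) | ((b & (b | 1)) & (b | 1))))
2. [absorb_and →] (b & (b | 1))  →  b;  E1 = (~ ((b & 1) | (b & (b | 1))))
3. [absorb_and →] (b & (b | 1))  →  b;  E1 = (~ ((b & 1) | b))
4. [and_true →] (b & 1)  →  b;  E1 = (~ (b | b))
5. [or_idem ←] b  →  (b | b);  E1 = (~ (b | (b | b)))
6. [and_true ←] (b | (b | b))  →  ((b | (b | b)) & 1);  E1 = (~ ((b | (b | b)) & 1))
7. [or_idem ←] (b | (b | b))  →  ((b | (b | b)) | (b | (b | b)));  this is E2

YES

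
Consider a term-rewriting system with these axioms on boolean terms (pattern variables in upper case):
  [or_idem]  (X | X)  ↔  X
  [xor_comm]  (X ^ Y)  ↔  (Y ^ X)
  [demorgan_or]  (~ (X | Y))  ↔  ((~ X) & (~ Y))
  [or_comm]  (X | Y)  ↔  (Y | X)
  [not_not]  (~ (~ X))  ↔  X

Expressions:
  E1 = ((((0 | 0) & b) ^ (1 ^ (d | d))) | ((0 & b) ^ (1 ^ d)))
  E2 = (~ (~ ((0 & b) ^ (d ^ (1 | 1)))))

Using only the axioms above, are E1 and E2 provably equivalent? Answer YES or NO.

(1) (d | d)  =[or_idem →]=  d    ⊢ ((((0 | 0) & b) ^ (1 ^ d)) | ((0 & b) ^ (1 ^ d)))
(2) (0 | 0)  =[or_idem →]=  0    ⊢ (((0 & b) ^ (1 ^ d)) | ((0 & b) ^ (1 ^ d)))
(3) (((0 & b) ^ (1 ^ d)) | ((0 & b) ^ (1 ^ d)))  =[or_idem →]=  ((0 & b) ^ (1 ^ d))
(4) ((0 & b) ^ (1 ^ d))  =[not_not ←]=  (~ (~ ((0 & b) ^ (1 ^ d))))
(5) 1  =[or_idem ←]=  (1 | 1)    ⊢ (~ (~ ((0 & b) ^ ((1 | 1) ^ d))))
(6) ((1 | 1) ^ d)  =[xor_comm →]=  (d ^ (1 | 1))    ⊢ E2

YES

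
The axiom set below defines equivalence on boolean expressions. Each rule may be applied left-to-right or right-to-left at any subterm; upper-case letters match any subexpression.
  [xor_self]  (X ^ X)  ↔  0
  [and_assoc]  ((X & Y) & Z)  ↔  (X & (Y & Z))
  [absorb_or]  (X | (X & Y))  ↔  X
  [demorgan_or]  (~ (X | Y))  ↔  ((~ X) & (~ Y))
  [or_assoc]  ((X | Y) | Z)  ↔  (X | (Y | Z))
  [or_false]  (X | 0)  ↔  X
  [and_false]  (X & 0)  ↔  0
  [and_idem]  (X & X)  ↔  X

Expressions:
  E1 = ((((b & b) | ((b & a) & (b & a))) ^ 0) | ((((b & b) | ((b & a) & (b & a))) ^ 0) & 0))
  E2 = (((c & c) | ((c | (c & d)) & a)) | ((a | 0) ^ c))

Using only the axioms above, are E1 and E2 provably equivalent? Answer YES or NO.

All listed rules preserve value, hence provable equivalence implies equal values everywhere; look for a separating assignment.
a=0, b=0, c=1, d=0 gives E1 ↦ 0, E2 ↦ 1; values differ ⇒ not provably equivalent.

NO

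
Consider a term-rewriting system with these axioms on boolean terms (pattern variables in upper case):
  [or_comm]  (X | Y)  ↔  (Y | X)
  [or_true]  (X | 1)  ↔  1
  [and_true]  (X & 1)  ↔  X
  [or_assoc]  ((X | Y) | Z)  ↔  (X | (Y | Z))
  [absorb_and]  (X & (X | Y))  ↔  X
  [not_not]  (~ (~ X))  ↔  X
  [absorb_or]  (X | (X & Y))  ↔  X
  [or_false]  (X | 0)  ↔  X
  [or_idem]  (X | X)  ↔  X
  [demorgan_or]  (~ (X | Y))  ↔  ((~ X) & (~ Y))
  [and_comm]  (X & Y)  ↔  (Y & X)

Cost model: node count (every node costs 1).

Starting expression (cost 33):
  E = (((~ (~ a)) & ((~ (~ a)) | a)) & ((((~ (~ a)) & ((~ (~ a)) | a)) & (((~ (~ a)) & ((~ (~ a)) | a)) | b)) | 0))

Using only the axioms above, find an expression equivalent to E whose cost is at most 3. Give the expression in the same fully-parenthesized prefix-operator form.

step 1: absorb_and (→) rewrites (((~ (~ a)) & ((~ (~ a)) | a)) & (((~ (~ a)) & ((~ (~ a)) | a)) | b)) into ((~ (~ a)) & ((~ (~ a)) | a)), now (((~ (~ a)) & ((~ (~ a)) | a)) & (((~ (~ a)) & ((~ (~ a)) | a)) | 0))
step 2: absorb_and (→) rewrites (((~ (~ a)) & ((~ (~ a)) | a)) & (((~ (~ a)) & ((~ (~ a)) | a)) | 0)) into ((~ (~ a)) & ((~ (~ a)) | a))
step 3: absorb_and (→) rewrites ((~ (~ a)) & ((~ (~ a)) | a)) into (~ (~ a)), reaching cost 3 (bound 3)

(~ (~ a))   [cost 3]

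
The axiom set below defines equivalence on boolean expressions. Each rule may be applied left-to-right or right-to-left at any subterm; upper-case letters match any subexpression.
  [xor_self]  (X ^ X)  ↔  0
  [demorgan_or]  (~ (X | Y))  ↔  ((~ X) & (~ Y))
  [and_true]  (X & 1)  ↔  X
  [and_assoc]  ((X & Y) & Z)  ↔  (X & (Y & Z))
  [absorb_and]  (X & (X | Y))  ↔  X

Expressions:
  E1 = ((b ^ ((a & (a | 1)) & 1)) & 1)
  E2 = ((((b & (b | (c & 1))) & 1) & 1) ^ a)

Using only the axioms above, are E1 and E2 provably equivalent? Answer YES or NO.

YES

1. [and_true →] ((b ^ ((a & (a | 1)) & 1)) & 1)  →  (b ^ ((a & (a | 1)) & 1))
2. [and_true →] ((a & (a | 1)) & 1)  →  (a & (a | 1));  E1 = (b ^ (a & (a | 1)))
3. [absorb_and →] (a & (a | 1))  →  a;  E1 = (b ^ a)
4. [absorb_and ←] b  →  (b & (b | c));  E1 = ((b & (b | c)) ^ a)
5. [and_true ←] (b & (b | c))  →  ((b & (b | c)) & 1);  E1 = (((b & (b | c)) & 1) ^ a)
6. [and_true ←] ((b & (b | c)) & 1)  →  (((b & (b | c)) & 1) & 1);  E1 = ((((b & (b | c)) & 1) & 1) ^ a)
7. [and_true ←] c  →  (c & 1);  this is E2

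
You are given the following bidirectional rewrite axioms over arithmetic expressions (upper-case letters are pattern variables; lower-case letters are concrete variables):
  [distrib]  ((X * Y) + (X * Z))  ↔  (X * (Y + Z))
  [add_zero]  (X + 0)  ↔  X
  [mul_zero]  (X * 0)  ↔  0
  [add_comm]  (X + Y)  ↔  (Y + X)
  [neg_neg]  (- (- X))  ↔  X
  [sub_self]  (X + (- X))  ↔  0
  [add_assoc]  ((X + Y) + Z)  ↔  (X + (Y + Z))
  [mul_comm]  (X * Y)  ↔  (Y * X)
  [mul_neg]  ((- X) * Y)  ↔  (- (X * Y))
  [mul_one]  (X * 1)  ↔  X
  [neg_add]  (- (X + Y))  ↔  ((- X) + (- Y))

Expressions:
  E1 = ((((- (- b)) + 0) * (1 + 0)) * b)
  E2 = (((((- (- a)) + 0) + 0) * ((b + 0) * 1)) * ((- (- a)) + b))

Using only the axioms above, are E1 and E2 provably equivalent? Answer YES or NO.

Every axiom is a valid identity, so a rewrite proof would force E1 and E2 to agree under every assignment.
At a=0, b=1: E1 = 1 but E2 = 0; they differ, so no derivation exists.

NO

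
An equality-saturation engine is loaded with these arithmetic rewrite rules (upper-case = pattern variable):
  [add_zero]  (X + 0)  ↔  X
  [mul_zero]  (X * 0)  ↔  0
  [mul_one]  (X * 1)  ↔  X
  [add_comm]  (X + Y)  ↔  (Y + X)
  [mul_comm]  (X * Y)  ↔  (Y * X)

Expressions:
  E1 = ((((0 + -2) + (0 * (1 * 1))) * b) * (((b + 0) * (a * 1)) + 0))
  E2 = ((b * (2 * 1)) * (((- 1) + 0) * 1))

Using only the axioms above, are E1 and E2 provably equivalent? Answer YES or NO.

NO

All listed rules preserve value, hence provable equivalence implies equal values everywhere; look for a separating assignment.
a=0, b=1 gives E1 ↦ 0, E2 ↦ -2; values differ ⇒ not provably equivalent.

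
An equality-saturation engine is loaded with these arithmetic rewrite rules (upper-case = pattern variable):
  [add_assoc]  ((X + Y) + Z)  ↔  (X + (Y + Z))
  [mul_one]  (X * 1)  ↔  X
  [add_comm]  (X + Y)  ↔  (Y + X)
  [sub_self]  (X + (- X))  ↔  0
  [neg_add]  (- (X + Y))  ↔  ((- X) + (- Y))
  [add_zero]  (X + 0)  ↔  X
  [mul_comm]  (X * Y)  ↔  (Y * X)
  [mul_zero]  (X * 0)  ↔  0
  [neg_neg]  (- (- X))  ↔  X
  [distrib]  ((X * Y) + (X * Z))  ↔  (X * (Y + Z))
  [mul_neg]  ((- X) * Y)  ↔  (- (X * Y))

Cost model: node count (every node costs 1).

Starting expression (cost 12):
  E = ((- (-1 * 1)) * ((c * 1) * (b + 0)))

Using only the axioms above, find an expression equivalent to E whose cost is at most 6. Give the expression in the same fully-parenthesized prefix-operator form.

step 1: mul_one (→) rewrites (c * 1) into c, now ((- (-1 * 1)) * (c * (b + 0)))
step 2: mul_one (→) rewrites (-1 * 1) into -1, now ((- -1) * (c * (b + 0)))
step 3: add_zero (→) rewrites (b + 0) into b, reaching cost 6 (bound 6)

((- -1) * (c * b))   [cost 6]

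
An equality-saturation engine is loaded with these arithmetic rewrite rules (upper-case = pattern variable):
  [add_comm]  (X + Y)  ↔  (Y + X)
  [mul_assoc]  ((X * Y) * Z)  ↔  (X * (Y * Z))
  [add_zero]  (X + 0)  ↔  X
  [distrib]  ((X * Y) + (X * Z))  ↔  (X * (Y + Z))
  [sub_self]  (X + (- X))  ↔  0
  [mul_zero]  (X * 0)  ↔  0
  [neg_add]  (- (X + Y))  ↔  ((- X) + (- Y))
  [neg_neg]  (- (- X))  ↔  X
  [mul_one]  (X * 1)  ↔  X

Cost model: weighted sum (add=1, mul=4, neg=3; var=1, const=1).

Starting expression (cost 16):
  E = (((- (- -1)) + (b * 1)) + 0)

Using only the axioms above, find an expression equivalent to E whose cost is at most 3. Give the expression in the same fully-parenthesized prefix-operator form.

(-1 + b)   [cost 3]

(1) (b * 1)  =[mul_one →]=  b    ⊢ (((- (- -1)) + b) + 0)
(2) (- (- -1))  =[neg_neg →]=  -1    ⊢ ((-1 + b) + 0)
(3) ((-1 + b) + 0)  =[add_zero →]=  (-1 + b)    ⊢ cost 3, within 3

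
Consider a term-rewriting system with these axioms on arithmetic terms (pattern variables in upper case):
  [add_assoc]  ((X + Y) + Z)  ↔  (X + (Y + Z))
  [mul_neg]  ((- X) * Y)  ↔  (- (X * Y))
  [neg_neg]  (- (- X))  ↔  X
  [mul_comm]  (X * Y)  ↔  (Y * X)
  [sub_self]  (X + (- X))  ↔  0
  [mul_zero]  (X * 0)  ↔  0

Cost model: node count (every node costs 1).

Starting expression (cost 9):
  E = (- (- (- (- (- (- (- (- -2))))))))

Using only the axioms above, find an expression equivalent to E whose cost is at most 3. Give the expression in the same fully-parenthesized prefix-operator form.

(- (- -2))   [cost 3]

step 1: neg_neg (→) rewrites (- (- (- (- (- (- -2)))))) into (- (- (- (- -2)))), now (- (- (- (- (- (- -2))))))
step 2: neg_neg (→) rewrites (- (- -2)) into -2, now (- (- (- (- -2))))
step 3: neg_neg (→) rewrites (- (- -2)) into -2, reaching cost 3 (bound 3)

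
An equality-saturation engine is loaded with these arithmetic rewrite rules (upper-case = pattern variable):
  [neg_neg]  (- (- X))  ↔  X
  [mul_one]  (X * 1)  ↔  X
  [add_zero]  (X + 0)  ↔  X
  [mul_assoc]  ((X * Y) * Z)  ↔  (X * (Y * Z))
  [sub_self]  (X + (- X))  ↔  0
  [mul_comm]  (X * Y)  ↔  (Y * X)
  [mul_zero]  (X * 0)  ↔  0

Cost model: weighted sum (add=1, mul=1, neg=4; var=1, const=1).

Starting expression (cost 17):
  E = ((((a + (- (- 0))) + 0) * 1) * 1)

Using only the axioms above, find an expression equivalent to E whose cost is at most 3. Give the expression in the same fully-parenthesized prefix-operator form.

step 1: neg_neg (→) rewrites (- (- 0)) into 0, now ((((a + 0) + 0) * 1) * 1)
step 2: add_zero (→) rewrites ((a + 0) + 0) into (a + 0), now (((a + 0) * 1) * 1)
step 3: add_zero (→) rewrites (a + 0) into a, now ((a * 1) * 1)
step 4: mul_one (→) rewrites (a * 1) into a, reaching cost 3 (bound 3)

(a * 1)   [cost 3]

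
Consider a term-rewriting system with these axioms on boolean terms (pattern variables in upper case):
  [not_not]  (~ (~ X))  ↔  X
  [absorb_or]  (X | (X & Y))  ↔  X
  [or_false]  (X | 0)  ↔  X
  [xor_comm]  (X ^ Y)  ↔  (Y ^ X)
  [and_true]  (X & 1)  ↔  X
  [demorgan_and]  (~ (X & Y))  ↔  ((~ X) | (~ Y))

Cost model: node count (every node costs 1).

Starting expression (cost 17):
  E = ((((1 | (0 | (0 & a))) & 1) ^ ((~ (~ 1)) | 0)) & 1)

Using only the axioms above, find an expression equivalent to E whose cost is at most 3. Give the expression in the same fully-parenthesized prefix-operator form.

(1) ((1 | (0 | (0 & a))) & 1)  =[and_true →]=  (1 | (0 | (0 & a)))    ⊢ (((1 | (0 | (0 & a))) ^ ((~ (~ 1)) | 0)) & 1)
(2) (0 | (0 & a))  =[absorb_or →]=  0    ⊢ (((1 | 0) ^ ((~ (~ 1)) | 0)) & 1)
(3) (1 | 0)  =[or_false →]=  1    ⊢ ((1 ^ ((~ (~ 1)) | 0)) & 1)
(4) (~ (~ 1))  =[not_not →]=  1    ⊢ ((1 ^ (1 | 0)) & 1)
(5) ((1 ^ (1 | 0)) & 1)  =[and_true →]=  (1 ^ (1 | 0))
(6) (1 | 0)  =[or_false →]=  1    ⊢ cost 3, within 3

(1 ^ 1)   [cost 3]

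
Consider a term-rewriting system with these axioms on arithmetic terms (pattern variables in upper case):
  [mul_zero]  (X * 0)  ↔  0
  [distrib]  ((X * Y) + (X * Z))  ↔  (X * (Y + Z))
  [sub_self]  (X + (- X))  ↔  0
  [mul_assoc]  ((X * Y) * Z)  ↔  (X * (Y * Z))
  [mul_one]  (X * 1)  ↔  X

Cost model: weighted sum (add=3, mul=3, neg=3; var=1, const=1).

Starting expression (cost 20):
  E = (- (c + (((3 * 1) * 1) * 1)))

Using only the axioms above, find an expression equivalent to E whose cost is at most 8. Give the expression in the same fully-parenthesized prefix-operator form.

step 1: mul_one (→) rewrites (((3 * 1) * 1) * 1) into ((3 * 1) * 1), now (- (c + ((3 * 1) * 1)))
step 2: mul_one (→) rewrites (3 * 1) into 3, now (- (c + (3 * 1)))
step 3: mul_one (→) rewrites (3 * 1) into 3, reaching cost 8 (bound 8)

(- (c + 3))   [cost 8]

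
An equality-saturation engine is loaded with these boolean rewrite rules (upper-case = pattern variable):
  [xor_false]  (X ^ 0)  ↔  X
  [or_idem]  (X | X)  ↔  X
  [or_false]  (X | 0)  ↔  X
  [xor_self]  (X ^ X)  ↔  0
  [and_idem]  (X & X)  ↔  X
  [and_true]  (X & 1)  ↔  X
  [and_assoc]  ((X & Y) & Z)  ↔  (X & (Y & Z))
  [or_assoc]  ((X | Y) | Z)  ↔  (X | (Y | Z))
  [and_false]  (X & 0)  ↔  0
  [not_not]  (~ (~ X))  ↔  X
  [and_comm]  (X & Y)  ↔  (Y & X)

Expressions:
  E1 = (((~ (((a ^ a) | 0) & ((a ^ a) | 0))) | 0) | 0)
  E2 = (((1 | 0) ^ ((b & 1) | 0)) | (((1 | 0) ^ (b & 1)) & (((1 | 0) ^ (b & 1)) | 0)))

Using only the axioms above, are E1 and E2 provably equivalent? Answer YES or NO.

The axioms are sound identities: if E1 ↔* E2 then E1 and E2 evaluate identically under any assignment.
Under a=0, b=1: E1 evaluates to 1, E2 to 0. Distinct ⇒ no rewrite sequence connects them.

NO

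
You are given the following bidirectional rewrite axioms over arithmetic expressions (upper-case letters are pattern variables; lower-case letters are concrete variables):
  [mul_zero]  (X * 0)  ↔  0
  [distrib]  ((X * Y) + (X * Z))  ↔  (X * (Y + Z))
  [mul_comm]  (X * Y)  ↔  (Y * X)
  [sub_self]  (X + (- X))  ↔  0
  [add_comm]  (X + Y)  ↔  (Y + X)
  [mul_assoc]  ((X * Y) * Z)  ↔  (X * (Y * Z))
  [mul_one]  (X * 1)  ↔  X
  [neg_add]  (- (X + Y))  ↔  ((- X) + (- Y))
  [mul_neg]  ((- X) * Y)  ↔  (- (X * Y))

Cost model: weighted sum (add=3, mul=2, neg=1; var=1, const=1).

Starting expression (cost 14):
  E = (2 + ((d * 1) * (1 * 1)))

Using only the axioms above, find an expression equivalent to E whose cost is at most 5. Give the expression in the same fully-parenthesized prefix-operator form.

(1) (1 * 1)  =[mul_one →]=  1    ⊢ (2 + ((d * 1) * 1))
(2) (d * 1)  =[mul_one →]=  d    ⊢ (2 + (d * 1))
(3) (d * 1)  =[mul_one →]=  d    ⊢ cost 5, within 5

(2 + d)   [cost 5]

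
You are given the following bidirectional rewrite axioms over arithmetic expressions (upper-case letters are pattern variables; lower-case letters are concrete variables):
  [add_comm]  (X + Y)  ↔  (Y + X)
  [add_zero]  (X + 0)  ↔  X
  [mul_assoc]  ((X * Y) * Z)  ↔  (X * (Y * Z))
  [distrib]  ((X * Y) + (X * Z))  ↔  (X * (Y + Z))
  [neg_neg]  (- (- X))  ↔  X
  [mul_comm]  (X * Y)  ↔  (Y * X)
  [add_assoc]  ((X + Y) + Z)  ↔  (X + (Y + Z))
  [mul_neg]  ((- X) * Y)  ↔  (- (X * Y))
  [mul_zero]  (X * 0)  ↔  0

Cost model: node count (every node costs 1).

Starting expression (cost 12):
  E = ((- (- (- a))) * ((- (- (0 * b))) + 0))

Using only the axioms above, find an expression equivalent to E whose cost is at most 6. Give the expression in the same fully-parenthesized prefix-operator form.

((- a) * (0 * b))   [cost 6]

step 1: neg_neg (→) rewrites (- (- a)) into a, now ((- a) * ((- (- (0 * b))) + 0))
step 2: neg_neg (→) rewrites (- (- (0 * b))) into (0 * b), now ((- a) * ((0 * b) + 0))
step 3: add_zero (→) rewrites ((0 * b) + 0) into (0 * b), reaching cost 6 (bound 6)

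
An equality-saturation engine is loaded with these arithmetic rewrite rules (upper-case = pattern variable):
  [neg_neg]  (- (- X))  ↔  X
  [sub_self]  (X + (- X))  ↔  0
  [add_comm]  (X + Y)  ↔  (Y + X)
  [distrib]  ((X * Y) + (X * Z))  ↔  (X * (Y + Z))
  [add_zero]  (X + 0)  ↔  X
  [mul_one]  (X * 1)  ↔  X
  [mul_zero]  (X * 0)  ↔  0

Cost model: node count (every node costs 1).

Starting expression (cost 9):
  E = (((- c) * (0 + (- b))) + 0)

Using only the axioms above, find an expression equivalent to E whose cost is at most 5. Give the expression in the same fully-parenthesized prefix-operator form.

((- c) * (- b))   [cost 5]

1. [add_comm →] (0 + (- b))  →  ((- b) + 0);  E = (((- c) * ((- b) + 0)) + 0)
2. [add_zero →] ((- b) + 0)  →  (- b);  E = (((- c) * (- b)) + 0)
3. [add_zero →] (((- c) * (- b)) + 0)  →  ((- c) * (- b));  cost 5 ≤ 5, done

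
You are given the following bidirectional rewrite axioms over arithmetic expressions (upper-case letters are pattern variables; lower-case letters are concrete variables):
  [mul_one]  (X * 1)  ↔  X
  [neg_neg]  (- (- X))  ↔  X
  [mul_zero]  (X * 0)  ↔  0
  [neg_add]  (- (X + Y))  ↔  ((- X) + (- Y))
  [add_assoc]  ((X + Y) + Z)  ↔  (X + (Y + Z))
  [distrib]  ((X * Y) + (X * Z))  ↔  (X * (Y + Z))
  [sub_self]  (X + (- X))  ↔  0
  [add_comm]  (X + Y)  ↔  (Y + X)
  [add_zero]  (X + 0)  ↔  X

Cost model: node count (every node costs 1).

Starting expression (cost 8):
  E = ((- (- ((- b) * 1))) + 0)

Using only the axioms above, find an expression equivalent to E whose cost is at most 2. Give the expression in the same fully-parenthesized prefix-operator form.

(1) ((- b) * 1)  =[mul_one →]=  (- b)    ⊢ ((- (- (- b))) + 0)
(2) (- (- (- b)))  =[neg_neg →]=  (- b)    ⊢ ((- b) + 0)
(3) ((- b) + 0)  =[add_zero →]=  (- b)    ⊢ cost 2, within 2

(- b)   [cost 2]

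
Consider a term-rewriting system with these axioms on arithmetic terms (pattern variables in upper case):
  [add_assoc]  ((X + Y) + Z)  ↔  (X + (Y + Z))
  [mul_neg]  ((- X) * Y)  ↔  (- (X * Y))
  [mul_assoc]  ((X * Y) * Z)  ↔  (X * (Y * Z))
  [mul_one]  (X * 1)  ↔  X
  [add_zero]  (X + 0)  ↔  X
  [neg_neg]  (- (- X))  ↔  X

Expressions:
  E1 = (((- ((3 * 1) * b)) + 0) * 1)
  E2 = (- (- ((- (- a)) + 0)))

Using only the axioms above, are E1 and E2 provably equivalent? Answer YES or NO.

NO

The axioms are sound identities: if E1 ↔* E2 then E1 and E2 evaluate identically under any assignment.
Under a=0, b=1: E1 evaluates to -3, E2 to 0. Distinct ⇒ no rewrite sequence connects them.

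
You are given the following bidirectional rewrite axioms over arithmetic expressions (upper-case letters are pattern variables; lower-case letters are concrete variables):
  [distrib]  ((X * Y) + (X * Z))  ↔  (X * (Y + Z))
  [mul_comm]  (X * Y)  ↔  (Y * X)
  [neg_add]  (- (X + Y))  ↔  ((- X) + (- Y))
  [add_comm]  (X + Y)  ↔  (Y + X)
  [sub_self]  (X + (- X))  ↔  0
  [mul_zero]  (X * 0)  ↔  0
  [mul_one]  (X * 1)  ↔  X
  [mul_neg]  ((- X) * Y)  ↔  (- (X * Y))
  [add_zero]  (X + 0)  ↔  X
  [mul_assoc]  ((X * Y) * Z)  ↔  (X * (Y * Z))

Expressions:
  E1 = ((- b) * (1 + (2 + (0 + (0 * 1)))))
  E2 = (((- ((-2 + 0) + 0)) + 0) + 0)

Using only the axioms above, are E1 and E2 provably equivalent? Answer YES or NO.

Every axiom is a valid identity, so a rewrite proof would force E1 and E2 to agree under every assignment.
At b=0: E1 = 0 but E2 = 2; they differ, so no derivation exists.

NO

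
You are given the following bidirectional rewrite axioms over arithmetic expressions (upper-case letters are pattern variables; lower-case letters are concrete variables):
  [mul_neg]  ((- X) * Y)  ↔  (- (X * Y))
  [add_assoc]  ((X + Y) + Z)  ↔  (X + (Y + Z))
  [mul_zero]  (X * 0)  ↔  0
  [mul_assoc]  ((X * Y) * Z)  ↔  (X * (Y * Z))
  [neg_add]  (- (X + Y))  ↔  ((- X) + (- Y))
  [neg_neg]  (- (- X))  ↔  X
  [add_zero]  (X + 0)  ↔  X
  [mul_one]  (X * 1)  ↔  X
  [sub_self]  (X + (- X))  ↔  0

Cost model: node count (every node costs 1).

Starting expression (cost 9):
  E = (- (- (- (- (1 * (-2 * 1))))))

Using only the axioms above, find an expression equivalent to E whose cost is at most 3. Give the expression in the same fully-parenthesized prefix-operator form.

(1 * -2)   [cost 3]

step 1: mul_one (→) rewrites (-2 * 1) into -2, now (- (- (- (- (1 * -2)))))
step 2: neg_neg (→) rewrites (- (- (1 * -2))) into (1 * -2), now (- (- (1 * -2)))
step 3: neg_neg (→) rewrites (- (- (1 * -2))) into (1 * -2), reaching cost 3 (bound 3)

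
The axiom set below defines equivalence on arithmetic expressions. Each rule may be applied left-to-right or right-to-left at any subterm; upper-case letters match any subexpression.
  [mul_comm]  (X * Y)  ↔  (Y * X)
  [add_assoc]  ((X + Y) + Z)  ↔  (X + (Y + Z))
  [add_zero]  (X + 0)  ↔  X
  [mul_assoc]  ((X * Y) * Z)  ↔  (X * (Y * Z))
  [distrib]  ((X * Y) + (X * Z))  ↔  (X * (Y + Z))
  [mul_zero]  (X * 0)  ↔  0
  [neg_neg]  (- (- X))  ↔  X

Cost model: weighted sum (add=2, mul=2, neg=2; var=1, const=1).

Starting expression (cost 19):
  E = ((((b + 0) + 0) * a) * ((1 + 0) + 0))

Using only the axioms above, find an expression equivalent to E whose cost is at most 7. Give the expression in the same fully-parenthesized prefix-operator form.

((b * a) * 1)   [cost 7]

step 1: add_zero (→) rewrites (b + 0) into b, now (((b + 0) * a) * ((1 + 0) + 0))
step 2: add_zero (→) rewrites ((1 + 0) + 0) into (1 + 0), now (((b + 0) * a) * (1 + 0))
step 3: add_zero (→) rewrites (b + 0) into b, now ((b * a) * (1 + 0))
step 4: add_zero (→) rewrites (1 + 0) into 1, reaching cost 7 (bound 7)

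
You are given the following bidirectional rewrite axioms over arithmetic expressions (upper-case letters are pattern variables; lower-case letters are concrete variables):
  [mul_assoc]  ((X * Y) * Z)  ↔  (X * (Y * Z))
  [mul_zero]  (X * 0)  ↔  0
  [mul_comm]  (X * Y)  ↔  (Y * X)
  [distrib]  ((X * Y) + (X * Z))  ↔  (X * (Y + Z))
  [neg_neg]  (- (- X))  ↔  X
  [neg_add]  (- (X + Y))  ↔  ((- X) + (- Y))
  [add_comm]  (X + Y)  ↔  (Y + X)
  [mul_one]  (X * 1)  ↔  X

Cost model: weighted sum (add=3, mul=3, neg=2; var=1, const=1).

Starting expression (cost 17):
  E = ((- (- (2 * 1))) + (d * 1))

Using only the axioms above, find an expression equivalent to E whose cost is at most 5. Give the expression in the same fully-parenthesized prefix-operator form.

1. [mul_one →] (d * 1)  →  d;  E = ((- (- (2 * 1))) + d)
2. [neg_neg →] (- (- (2 * 1)))  →  (2 * 1);  E = ((2 * 1) + d)
3. [mul_one →] (2 * 1)  →  2;  cost 5 ≤ 5, done

(2 + d)   [cost 5]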